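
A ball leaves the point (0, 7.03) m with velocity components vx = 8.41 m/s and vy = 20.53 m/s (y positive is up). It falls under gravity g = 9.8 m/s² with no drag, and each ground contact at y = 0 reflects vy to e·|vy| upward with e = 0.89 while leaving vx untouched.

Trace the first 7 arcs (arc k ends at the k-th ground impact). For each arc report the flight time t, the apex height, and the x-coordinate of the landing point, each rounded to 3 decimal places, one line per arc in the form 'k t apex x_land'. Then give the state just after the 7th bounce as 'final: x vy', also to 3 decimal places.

Arc 1: start y=7.030, vy=20.530 → t=4.508, apex=28.534, x_land=37.913, impact vy=-23.649
  bounce: vy ← 0.89·23.649 = 21.047
Arc 2: start y=0.000, vy=21.047 → t=4.295, apex=22.602, x_land=74.037, impact vy=-21.047
  bounce: vy ← 0.89·21.047 = 18.732
Arc 3: start y=0.000, vy=18.732 → t=3.823, apex=17.903, x_land=106.188, impact vy=-18.732
  bounce: vy ← 0.89·18.732 = 16.672
Arc 4: start y=0.000, vy=16.672 → t=3.402, apex=14.181, x_land=134.802, impact vy=-16.672
  bounce: vy ← 0.89·16.672 = 14.838
Arc 5: start y=0.000, vy=14.838 → t=3.028, apex=11.233, x_land=160.268, impact vy=-14.838
  bounce: vy ← 0.89·14.838 = 13.206
Arc 6: start y=0.000, vy=13.206 → t=2.695, apex=8.897, x_land=182.934, impact vy=-13.206
  bounce: vy ← 0.89·13.206 = 11.753
Arc 7: start y=0.000, vy=11.753 → t=2.399, apex=7.048, x_land=203.106, impact vy=-11.753
  bounce: vy ← 0.89·11.753 = 10.460

1 4.508 28.534 37.913
2 4.295 22.602 74.037
3 3.823 17.903 106.188
4 3.402 14.181 134.802
5 3.028 11.233 160.268
6 2.695 8.897 182.934
7 2.399 7.048 203.106
final: 203.106 10.460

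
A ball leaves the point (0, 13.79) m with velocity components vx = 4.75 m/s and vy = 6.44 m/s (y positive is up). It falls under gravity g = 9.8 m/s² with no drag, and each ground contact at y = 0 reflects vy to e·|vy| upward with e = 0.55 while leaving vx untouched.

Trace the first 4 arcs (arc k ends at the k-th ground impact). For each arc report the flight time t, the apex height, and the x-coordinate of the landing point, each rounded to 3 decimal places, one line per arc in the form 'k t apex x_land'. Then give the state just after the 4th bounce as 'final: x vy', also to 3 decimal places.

1 2.459 15.906 11.680
2 1.982 4.812 21.093
3 1.090 1.455 26.271
4 0.600 0.440 29.119
final: 29.119 1.616

Arc 1: start y=13.790, vy=6.440 → t=2.459, apex=15.906, x_land=11.680, impact vy=-17.657
  bounce: vy ← 0.55·17.657 = 9.711
Arc 2: start y=0.000, vy=9.711 → t=1.982, apex=4.812, x_land=21.093, impact vy=-9.711
  bounce: vy ← 0.55·9.711 = 5.341
Arc 3: start y=0.000, vy=5.341 → t=1.090, apex=1.455, x_land=26.271, impact vy=-5.341
  bounce: vy ← 0.55·5.341 = 2.938
Arc 4: start y=0.000, vy=2.938 → t=0.600, apex=0.440, x_land=29.119, impact vy=-2.938
  bounce: vy ← 0.55·2.938 = 1.616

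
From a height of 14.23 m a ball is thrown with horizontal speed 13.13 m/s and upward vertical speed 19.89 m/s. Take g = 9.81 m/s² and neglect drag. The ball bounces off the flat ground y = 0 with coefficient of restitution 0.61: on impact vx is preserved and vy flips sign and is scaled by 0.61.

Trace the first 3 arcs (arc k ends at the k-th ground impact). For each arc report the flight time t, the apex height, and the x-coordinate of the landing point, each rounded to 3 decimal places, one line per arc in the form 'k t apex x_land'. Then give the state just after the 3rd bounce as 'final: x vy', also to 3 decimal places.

Arc 1: start y=14.230, vy=19.890 → t=4.676, apex=34.394, x_land=61.390, impact vy=-25.977
  bounce: vy ← 0.61·25.977 = 15.846
Arc 2: start y=0.000, vy=15.846 → t=3.231, apex=12.798, x_land=103.807, impact vy=-15.846
  bounce: vy ← 0.61·15.846 = 9.666
Arc 3: start y=0.000, vy=9.666 → t=1.971, apex=4.762, x_land=129.682, impact vy=-9.666
  bounce: vy ← 0.61·9.666 = 5.896

1 4.676 34.394 61.390
2 3.231 12.798 103.807
3 1.971 4.762 129.682
final: 129.682 5.896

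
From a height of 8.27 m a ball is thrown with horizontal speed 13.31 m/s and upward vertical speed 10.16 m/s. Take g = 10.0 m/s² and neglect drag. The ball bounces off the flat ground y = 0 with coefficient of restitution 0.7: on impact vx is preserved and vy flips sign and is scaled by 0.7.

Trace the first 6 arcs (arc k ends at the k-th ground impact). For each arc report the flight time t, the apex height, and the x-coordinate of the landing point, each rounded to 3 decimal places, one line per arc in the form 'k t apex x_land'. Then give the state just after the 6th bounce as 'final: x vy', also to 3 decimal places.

1 2.655 13.431 35.338
2 2.295 6.581 65.879
3 1.606 3.225 87.257
4 1.124 1.580 102.222
5 0.787 0.774 112.698
6 0.551 0.379 120.030
final: 120.030 1.928

Arc 1: start y=8.270, vy=10.160 → t=2.655, apex=13.431, x_land=35.338, impact vy=-16.390
  bounce: vy ← 0.7·16.390 = 11.473
Arc 2: start y=0.000, vy=11.473 → t=2.295, apex=6.581, x_land=65.879, impact vy=-11.473
  bounce: vy ← 0.7·11.473 = 8.031
Arc 3: start y=0.000, vy=8.031 → t=1.606, apex=3.225, x_land=87.257, impact vy=-8.031
  bounce: vy ← 0.7·8.031 = 5.622
Arc 4: start y=0.000, vy=5.622 → t=1.124, apex=1.580, x_land=102.222, impact vy=-5.622
  bounce: vy ← 0.7·5.622 = 3.935
Arc 5: start y=0.000, vy=3.935 → t=0.787, apex=0.774, x_land=112.698, impact vy=-3.935
  bounce: vy ← 0.7·3.935 = 2.755
Arc 6: start y=0.000, vy=2.755 → t=0.551, apex=0.379, x_land=120.030, impact vy=-2.755
  bounce: vy ← 0.7·2.755 = 1.928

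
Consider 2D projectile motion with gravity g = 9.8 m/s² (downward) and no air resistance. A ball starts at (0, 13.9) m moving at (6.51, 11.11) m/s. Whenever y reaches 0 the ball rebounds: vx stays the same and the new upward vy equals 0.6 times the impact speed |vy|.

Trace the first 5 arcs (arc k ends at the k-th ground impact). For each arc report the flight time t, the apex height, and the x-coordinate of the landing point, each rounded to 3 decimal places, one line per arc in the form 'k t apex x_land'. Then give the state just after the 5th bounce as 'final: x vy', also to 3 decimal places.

1 3.164 20.198 20.597
2 2.436 7.271 36.458
3 1.462 2.618 45.974
4 0.877 0.942 51.684
5 0.526 0.339 55.109
final: 55.109 1.547

Arc 1: start y=13.900, vy=11.110 → t=3.164, apex=20.198, x_land=20.597, impact vy=-19.897
  bounce: vy ← 0.6·19.897 = 11.938
Arc 2: start y=0.000, vy=11.938 → t=2.436, apex=7.271, x_land=36.458, impact vy=-11.938
  bounce: vy ← 0.6·11.938 = 7.163
Arc 3: start y=0.000, vy=7.163 → t=1.462, apex=2.618, x_land=45.974, impact vy=-7.163
  bounce: vy ← 0.6·7.163 = 4.298
Arc 4: start y=0.000, vy=4.298 → t=0.877, apex=0.942, x_land=51.684, impact vy=-4.298
  bounce: vy ← 0.6·4.298 = 2.579
Arc 5: start y=0.000, vy=2.579 → t=0.526, apex=0.339, x_land=55.109, impact vy=-2.579
  bounce: vy ← 0.6·2.579 = 1.547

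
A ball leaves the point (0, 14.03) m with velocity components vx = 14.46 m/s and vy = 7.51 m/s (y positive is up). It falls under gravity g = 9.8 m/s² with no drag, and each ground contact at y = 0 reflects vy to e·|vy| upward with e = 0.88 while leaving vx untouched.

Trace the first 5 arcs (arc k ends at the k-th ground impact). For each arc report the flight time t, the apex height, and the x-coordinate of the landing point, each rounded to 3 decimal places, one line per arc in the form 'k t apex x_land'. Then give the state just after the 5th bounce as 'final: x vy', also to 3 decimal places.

Arc 1: start y=14.030, vy=7.510 → t=2.624, apex=16.908, x_land=37.941, impact vy=-18.204
  bounce: vy ← 0.88·18.204 = 16.020
Arc 2: start y=0.000, vy=16.020 → t=3.269, apex=13.093, x_land=85.215, impact vy=-16.020
  bounce: vy ← 0.88·16.020 = 14.097
Arc 3: start y=0.000, vy=14.097 → t=2.877, apex=10.139, x_land=126.817, impact vy=-14.097
  bounce: vy ← 0.88·14.097 = 12.406
Arc 4: start y=0.000, vy=12.406 → t=2.532, apex=7.852, x_land=163.426, impact vy=-12.406
  bounce: vy ← 0.88·12.406 = 10.917
Arc 5: start y=0.000, vy=10.917 → t=2.228, apex=6.081, x_land=195.642, impact vy=-10.917
  bounce: vy ← 0.88·10.917 = 9.607

1 2.624 16.908 37.941
2 3.269 13.093 85.215
3 2.877 10.139 126.817
4 2.532 7.852 163.426
5 2.228 6.081 195.642
final: 195.642 9.607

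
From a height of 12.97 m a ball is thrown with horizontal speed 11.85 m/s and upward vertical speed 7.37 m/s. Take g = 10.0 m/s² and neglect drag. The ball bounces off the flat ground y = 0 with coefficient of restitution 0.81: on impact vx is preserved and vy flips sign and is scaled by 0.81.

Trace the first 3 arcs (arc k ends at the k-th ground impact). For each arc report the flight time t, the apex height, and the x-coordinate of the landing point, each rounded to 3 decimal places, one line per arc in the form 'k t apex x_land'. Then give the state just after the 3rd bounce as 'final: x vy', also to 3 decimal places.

1 2.508 15.686 29.722
2 2.869 10.291 63.724
3 2.324 6.752 91.266
final: 91.266 9.413

Arc 1: start y=12.970, vy=7.370 → t=2.508, apex=15.686, x_land=29.722, impact vy=-17.712
  bounce: vy ← 0.81·17.712 = 14.347
Arc 2: start y=0.000, vy=14.347 → t=2.869, apex=10.291, x_land=63.724, impact vy=-14.347
  bounce: vy ← 0.81·14.347 = 11.621
Arc 3: start y=0.000, vy=11.621 → t=2.324, apex=6.752, x_land=91.266, impact vy=-11.621
  bounce: vy ← 0.81·11.621 = 9.413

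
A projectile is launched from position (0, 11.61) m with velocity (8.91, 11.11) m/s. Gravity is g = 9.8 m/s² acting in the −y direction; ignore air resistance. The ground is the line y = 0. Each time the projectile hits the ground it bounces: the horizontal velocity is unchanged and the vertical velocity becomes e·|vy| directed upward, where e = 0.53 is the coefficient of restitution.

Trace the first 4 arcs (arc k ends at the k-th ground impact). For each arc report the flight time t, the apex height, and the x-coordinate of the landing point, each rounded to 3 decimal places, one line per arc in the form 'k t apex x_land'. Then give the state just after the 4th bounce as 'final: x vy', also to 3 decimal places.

Arc 1: start y=11.610, vy=11.110 → t=3.045, apex=17.908, x_land=27.134, impact vy=-18.735
  bounce: vy ← 0.53·18.735 = 9.929
Arc 2: start y=0.000, vy=9.929 → t=2.026, apex=5.030, x_land=45.190, impact vy=-9.929
  bounce: vy ← 0.53·9.929 = 5.263
Arc 3: start y=0.000, vy=5.263 → t=1.074, apex=1.413, x_land=54.759, impact vy=-5.263
  bounce: vy ← 0.53·5.263 = 2.789
Arc 4: start y=0.000, vy=2.789 → t=0.569, apex=0.397, x_land=59.831, impact vy=-2.789
  bounce: vy ← 0.53·2.789 = 1.478

1 3.045 17.908 27.134
2 2.026 5.030 45.190
3 1.074 1.413 54.759
4 0.569 0.397 59.831
final: 59.831 1.478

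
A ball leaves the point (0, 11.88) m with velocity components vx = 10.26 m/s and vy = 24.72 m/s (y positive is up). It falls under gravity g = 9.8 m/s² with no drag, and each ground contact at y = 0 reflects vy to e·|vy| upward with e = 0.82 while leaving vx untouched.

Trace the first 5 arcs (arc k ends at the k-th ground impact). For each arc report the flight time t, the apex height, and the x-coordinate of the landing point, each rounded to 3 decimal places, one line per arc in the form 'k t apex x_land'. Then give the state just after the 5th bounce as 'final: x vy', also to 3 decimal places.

Arc 1: start y=11.880, vy=24.720 → t=5.487, apex=43.057, x_land=56.294, impact vy=-29.050
  bounce: vy ← 0.82·29.050 = 23.821
Arc 2: start y=0.000, vy=23.821 → t=4.861, apex=28.952, x_land=106.173, impact vy=-23.821
  bounce: vy ← 0.82·23.821 = 19.533
Arc 3: start y=0.000, vy=19.533 → t=3.986, apex=19.467, x_land=147.074, impact vy=-19.533
  bounce: vy ← 0.82·19.533 = 16.017
Arc 4: start y=0.000, vy=16.017 → t=3.269, apex=13.090, x_land=180.613, impact vy=-16.017
  bounce: vy ← 0.82·16.017 = 13.134
Arc 5: start y=0.000, vy=13.134 → t=2.680, apex=8.802, x_land=208.114, impact vy=-13.134
  bounce: vy ← 0.82·13.134 = 10.770

1 5.487 43.057 56.294
2 4.861 28.952 106.173
3 3.986 19.467 147.074
4 3.269 13.090 180.613
5 2.680 8.802 208.114
final: 208.114 10.770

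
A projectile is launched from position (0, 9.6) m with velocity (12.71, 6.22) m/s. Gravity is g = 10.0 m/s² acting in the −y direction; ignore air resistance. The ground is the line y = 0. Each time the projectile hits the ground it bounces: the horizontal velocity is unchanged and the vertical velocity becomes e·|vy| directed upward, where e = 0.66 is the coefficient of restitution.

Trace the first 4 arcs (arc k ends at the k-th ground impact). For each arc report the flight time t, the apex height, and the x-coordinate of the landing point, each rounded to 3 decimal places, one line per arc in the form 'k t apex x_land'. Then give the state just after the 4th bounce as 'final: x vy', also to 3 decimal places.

Arc 1: start y=9.600, vy=6.220 → t=2.141, apex=11.534, x_land=27.210, impact vy=-15.188
  bounce: vy ← 0.66·15.188 = 10.024
Arc 2: start y=0.000, vy=10.024 → t=2.005, apex=5.024, x_land=52.692, impact vy=-10.024
  bounce: vy ← 0.66·10.024 = 6.616
Arc 3: start y=0.000, vy=6.616 → t=1.323, apex=2.189, x_land=69.510, impact vy=-6.616
  bounce: vy ← 0.66·6.616 = 4.367
Arc 4: start y=0.000, vy=4.367 → t=0.873, apex=0.953, x_land=80.610, impact vy=-4.367
  bounce: vy ← 0.66·4.367 = 2.882

1 2.141 11.534 27.210
2 2.005 5.024 52.692
3 1.323 2.189 69.510
4 0.873 0.953 80.610
final: 80.610 2.882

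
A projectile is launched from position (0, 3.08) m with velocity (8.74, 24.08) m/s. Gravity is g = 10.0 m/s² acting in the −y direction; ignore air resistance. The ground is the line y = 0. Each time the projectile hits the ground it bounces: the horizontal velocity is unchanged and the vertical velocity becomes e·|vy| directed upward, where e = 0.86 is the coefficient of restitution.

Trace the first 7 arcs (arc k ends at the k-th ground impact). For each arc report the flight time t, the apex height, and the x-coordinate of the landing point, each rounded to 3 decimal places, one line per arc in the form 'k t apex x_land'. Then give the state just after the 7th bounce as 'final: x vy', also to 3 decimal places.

1 4.941 32.072 43.182
2 4.356 23.721 81.255
3 3.746 17.544 113.998
4 3.222 12.975 142.157
5 2.771 9.597 166.374
6 2.383 7.098 187.200
7 2.049 5.249 205.111
final: 205.111 8.812

Arc 1: start y=3.080, vy=24.080 → t=4.941, apex=32.072, x_land=43.182, impact vy=-25.327
  bounce: vy ← 0.86·25.327 = 21.781
Arc 2: start y=0.000, vy=21.781 → t=4.356, apex=23.721, x_land=81.255, impact vy=-21.781
  bounce: vy ← 0.86·21.781 = 18.732
Arc 3: start y=0.000, vy=18.732 → t=3.746, apex=17.544, x_land=113.998, impact vy=-18.732
  bounce: vy ← 0.86·18.732 = 16.109
Arc 4: start y=0.000, vy=16.109 → t=3.222, apex=12.975, x_land=142.157, impact vy=-16.109
  bounce: vy ← 0.86·16.109 = 13.854
Arc 5: start y=0.000, vy=13.854 → t=2.771, apex=9.597, x_land=166.374, impact vy=-13.854
  bounce: vy ← 0.86·13.854 = 11.914
Arc 6: start y=0.000, vy=11.914 → t=2.383, apex=7.098, x_land=187.200, impact vy=-11.914
  bounce: vy ← 0.86·11.914 = 10.246
Arc 7: start y=0.000, vy=10.246 → t=2.049, apex=5.249, x_land=205.111, impact vy=-10.246
  bounce: vy ← 0.86·10.246 = 8.812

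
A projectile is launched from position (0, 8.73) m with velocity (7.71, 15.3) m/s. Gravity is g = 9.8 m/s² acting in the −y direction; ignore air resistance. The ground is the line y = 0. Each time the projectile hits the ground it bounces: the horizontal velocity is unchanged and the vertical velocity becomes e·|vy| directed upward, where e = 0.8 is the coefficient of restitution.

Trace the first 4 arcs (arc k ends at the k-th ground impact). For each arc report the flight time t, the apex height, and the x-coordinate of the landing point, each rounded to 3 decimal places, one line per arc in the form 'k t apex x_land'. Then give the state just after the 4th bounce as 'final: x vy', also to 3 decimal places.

1 3.615 20.673 27.874
2 3.286 13.231 53.212
3 2.629 8.468 73.483
4 2.103 5.419 89.700
final: 89.700 8.245

Arc 1: start y=8.730, vy=15.300 → t=3.615, apex=20.673, x_land=27.874, impact vy=-20.130
  bounce: vy ← 0.8·20.130 = 16.104
Arc 2: start y=0.000, vy=16.104 → t=3.286, apex=13.231, x_land=53.212, impact vy=-16.104
  bounce: vy ← 0.8·16.104 = 12.883
Arc 3: start y=0.000, vy=12.883 → t=2.629, apex=8.468, x_land=73.483, impact vy=-12.883
  bounce: vy ← 0.8·12.883 = 10.306
Arc 4: start y=0.000, vy=10.306 → t=2.103, apex=5.419, x_land=89.700, impact vy=-10.306
  bounce: vy ← 0.8·10.306 = 8.245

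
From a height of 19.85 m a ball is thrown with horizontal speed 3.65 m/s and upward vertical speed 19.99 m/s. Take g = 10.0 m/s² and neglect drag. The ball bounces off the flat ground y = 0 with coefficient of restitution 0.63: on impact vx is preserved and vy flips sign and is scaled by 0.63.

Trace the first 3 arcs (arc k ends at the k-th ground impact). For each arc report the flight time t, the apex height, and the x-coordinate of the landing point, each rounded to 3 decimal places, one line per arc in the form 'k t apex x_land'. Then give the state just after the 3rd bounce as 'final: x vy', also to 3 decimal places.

1 4.821 39.830 17.598
2 3.556 15.809 30.578
3 2.240 6.274 38.756
final: 38.756 7.057

Arc 1: start y=19.850, vy=19.990 → t=4.821, apex=39.830, x_land=17.598, impact vy=-28.224
  bounce: vy ← 0.63·28.224 = 17.781
Arc 2: start y=0.000, vy=17.781 → t=3.556, apex=15.809, x_land=30.578, impact vy=-17.781
  bounce: vy ← 0.63·17.781 = 11.202
Arc 3: start y=0.000, vy=11.202 → t=2.240, apex=6.274, x_land=38.756, impact vy=-11.202
  bounce: vy ← 0.63·11.202 = 7.057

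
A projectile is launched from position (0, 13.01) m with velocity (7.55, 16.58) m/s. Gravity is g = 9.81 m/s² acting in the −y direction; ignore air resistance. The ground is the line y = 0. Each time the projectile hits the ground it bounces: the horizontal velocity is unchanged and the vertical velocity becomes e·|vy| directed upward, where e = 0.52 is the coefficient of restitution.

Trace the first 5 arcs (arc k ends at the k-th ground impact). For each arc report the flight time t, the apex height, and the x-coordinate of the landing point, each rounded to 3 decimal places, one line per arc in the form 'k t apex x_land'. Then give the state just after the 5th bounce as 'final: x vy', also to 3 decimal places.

1 4.037 27.021 30.481
2 2.441 7.306 48.910
3 1.269 1.976 58.494
4 0.660 0.534 63.477
5 0.343 0.144 66.068
final: 66.068 0.875

Arc 1: start y=13.010, vy=16.580 → t=4.037, apex=27.021, x_land=30.481, impact vy=-23.025
  bounce: vy ← 0.52·23.025 = 11.973
Arc 2: start y=0.000, vy=11.973 → t=2.441, apex=7.306, x_land=48.910, impact vy=-11.973
  bounce: vy ← 0.52·11.973 = 6.226
Arc 3: start y=0.000, vy=6.226 → t=1.269, apex=1.976, x_land=58.494, impact vy=-6.226
  bounce: vy ← 0.52·6.226 = 3.238
Arc 4: start y=0.000, vy=3.238 → t=0.660, apex=0.534, x_land=63.477, impact vy=-3.238
  bounce: vy ← 0.52·3.238 = 1.684
Arc 5: start y=0.000, vy=1.684 → t=0.343, apex=0.144, x_land=66.068, impact vy=-1.684
  bounce: vy ← 0.52·1.684 = 0.875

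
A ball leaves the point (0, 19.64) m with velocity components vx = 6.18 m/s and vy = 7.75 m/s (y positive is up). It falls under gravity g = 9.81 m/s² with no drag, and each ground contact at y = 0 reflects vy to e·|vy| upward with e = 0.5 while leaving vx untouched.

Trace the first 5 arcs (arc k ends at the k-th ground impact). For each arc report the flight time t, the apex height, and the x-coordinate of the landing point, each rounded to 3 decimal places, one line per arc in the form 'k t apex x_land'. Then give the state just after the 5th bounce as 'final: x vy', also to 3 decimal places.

1 2.941 22.701 18.177
2 2.151 5.675 31.473
3 1.076 1.419 38.120
4 0.538 0.355 41.444
5 0.269 0.089 43.106
final: 43.106 0.660

Arc 1: start y=19.640, vy=7.750 → t=2.941, apex=22.701, x_land=18.177, impact vy=-21.104
  bounce: vy ← 0.5·21.104 = 10.552
Arc 2: start y=0.000, vy=10.552 → t=2.151, apex=5.675, x_land=31.473, impact vy=-10.552
  bounce: vy ← 0.5·10.552 = 5.276
Arc 3: start y=0.000, vy=5.276 → t=1.076, apex=1.419, x_land=38.120, impact vy=-5.276
  bounce: vy ← 0.5·5.276 = 2.638
Arc 4: start y=0.000, vy=2.638 → t=0.538, apex=0.355, x_land=41.444, impact vy=-2.638
  bounce: vy ← 0.5·2.638 = 1.319
Arc 5: start y=0.000, vy=1.319 → t=0.269, apex=0.089, x_land=43.106, impact vy=-1.319
  bounce: vy ← 0.5·1.319 = 0.660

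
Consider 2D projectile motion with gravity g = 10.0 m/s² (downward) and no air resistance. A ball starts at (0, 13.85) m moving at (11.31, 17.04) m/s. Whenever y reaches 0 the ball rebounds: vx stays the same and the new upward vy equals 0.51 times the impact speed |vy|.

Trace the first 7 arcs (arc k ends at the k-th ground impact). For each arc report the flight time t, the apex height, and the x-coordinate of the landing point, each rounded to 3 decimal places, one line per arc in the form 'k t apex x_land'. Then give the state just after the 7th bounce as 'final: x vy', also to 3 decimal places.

1 4.086 28.368 46.212
2 2.430 7.379 73.690
3 1.239 1.919 87.704
4 0.632 0.499 94.852
5 0.322 0.130 98.497
6 0.164 0.034 100.356
7 0.084 0.009 101.304
final: 101.304 0.214

Arc 1: start y=13.850, vy=17.040 → t=4.086, apex=28.368, x_land=46.212, impact vy=-23.819
  bounce: vy ← 0.51·23.819 = 12.148
Arc 2: start y=0.000, vy=12.148 → t=2.430, apex=7.379, x_land=73.690, impact vy=-12.148
  bounce: vy ← 0.51·12.148 = 6.195
Arc 3: start y=0.000, vy=6.195 → t=1.239, apex=1.919, x_land=87.704, impact vy=-6.195
  bounce: vy ← 0.51·6.195 = 3.160
Arc 4: start y=0.000, vy=3.160 → t=0.632, apex=0.499, x_land=94.852, impact vy=-3.160
  bounce: vy ← 0.51·3.160 = 1.611
Arc 5: start y=0.000, vy=1.611 → t=0.322, apex=0.130, x_land=98.497, impact vy=-1.611
  bounce: vy ← 0.51·1.611 = 0.822
Arc 6: start y=0.000, vy=0.822 → t=0.164, apex=0.034, x_land=100.356, impact vy=-0.822
  bounce: vy ← 0.51·0.822 = 0.419
Arc 7: start y=0.000, vy=0.419 → t=0.084, apex=0.009, x_land=101.304, impact vy=-0.419
  bounce: vy ← 0.51·0.419 = 0.214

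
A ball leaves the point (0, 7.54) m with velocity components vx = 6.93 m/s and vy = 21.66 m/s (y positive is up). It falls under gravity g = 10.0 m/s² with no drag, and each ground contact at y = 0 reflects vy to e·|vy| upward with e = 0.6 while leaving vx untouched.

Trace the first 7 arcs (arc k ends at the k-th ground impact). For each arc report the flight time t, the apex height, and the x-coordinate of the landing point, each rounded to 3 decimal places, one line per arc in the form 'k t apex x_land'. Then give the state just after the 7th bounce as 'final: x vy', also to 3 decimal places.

1 4.656 30.998 32.265
2 2.988 11.159 52.971
3 1.793 4.017 65.395
4 1.076 1.446 72.849
5 0.645 0.521 77.321
6 0.387 0.187 80.005
7 0.232 0.067 81.615
final: 81.615 0.697

Arc 1: start y=7.540, vy=21.660 → t=4.656, apex=30.998, x_land=32.265, impact vy=-24.899
  bounce: vy ← 0.6·24.899 = 14.939
Arc 2: start y=0.000, vy=14.939 → t=2.988, apex=11.159, x_land=52.971, impact vy=-14.939
  bounce: vy ← 0.6·14.939 = 8.964
Arc 3: start y=0.000, vy=8.964 → t=1.793, apex=4.017, x_land=65.395, impact vy=-8.964
  bounce: vy ← 0.6·8.964 = 5.378
Arc 4: start y=0.000, vy=5.378 → t=1.076, apex=1.446, x_land=72.849, impact vy=-5.378
  bounce: vy ← 0.6·5.378 = 3.227
Arc 5: start y=0.000, vy=3.227 → t=0.645, apex=0.521, x_land=77.321, impact vy=-3.227
  bounce: vy ← 0.6·3.227 = 1.936
Arc 6: start y=0.000, vy=1.936 → t=0.387, apex=0.187, x_land=80.005, impact vy=-1.936
  bounce: vy ← 0.6·1.936 = 1.162
Arc 7: start y=0.000, vy=1.162 → t=0.232, apex=0.067, x_land=81.615, impact vy=-1.162
  bounce: vy ← 0.6·1.162 = 0.697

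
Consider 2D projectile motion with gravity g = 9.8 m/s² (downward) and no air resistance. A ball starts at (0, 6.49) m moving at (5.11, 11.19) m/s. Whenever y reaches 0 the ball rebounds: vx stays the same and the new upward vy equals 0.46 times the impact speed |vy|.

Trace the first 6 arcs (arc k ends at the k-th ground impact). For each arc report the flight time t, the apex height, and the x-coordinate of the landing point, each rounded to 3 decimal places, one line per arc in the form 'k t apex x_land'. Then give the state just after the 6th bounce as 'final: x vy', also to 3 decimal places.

1 2.763 12.879 14.119
2 1.492 2.725 21.741
3 0.686 0.577 25.247
4 0.316 0.122 26.859
5 0.145 0.026 27.601
6 0.067 0.005 27.942
final: 27.942 0.151

Arc 1: start y=6.490, vy=11.190 → t=2.763, apex=12.879, x_land=14.119, impact vy=-15.888
  bounce: vy ← 0.46·15.888 = 7.308
Arc 2: start y=0.000, vy=7.308 → t=1.492, apex=2.725, x_land=21.741, impact vy=-7.308
  bounce: vy ← 0.46·7.308 = 3.362
Arc 3: start y=0.000, vy=3.362 → t=0.686, apex=0.577, x_land=25.247, impact vy=-3.362
  bounce: vy ← 0.46·3.362 = 1.546
Arc 4: start y=0.000, vy=1.546 → t=0.316, apex=0.122, x_land=26.859, impact vy=-1.546
  bounce: vy ← 0.46·1.546 = 0.711
Arc 5: start y=0.000, vy=0.711 → t=0.145, apex=0.026, x_land=27.601, impact vy=-0.711
  bounce: vy ← 0.46·0.711 = 0.327
Arc 6: start y=0.000, vy=0.327 → t=0.067, apex=0.005, x_land=27.942, impact vy=-0.327
  bounce: vy ← 0.46·0.327 = 0.151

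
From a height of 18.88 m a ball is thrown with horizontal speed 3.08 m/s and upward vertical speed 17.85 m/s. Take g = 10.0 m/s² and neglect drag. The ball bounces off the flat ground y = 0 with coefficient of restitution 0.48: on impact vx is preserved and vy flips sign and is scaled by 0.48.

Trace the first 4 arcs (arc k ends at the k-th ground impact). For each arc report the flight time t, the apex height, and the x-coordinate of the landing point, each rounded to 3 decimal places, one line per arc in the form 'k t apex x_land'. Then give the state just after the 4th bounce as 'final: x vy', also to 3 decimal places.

1 4.424 34.811 13.625
2 2.533 8.020 21.427
3 1.216 1.848 25.171
4 0.584 0.426 26.969
final: 26.969 1.401

Arc 1: start y=18.880, vy=17.850 → t=4.424, apex=34.811, x_land=13.625, impact vy=-26.386
  bounce: vy ← 0.48·26.386 = 12.665
Arc 2: start y=0.000, vy=12.665 → t=2.533, apex=8.020, x_land=21.427, impact vy=-12.665
  bounce: vy ← 0.48·12.665 = 6.079
Arc 3: start y=0.000, vy=6.079 → t=1.216, apex=1.848, x_land=25.171, impact vy=-6.079
  bounce: vy ← 0.48·6.079 = 2.918
Arc 4: start y=0.000, vy=2.918 → t=0.584, apex=0.426, x_land=26.969, impact vy=-2.918
  bounce: vy ← 0.48·2.918 = 1.401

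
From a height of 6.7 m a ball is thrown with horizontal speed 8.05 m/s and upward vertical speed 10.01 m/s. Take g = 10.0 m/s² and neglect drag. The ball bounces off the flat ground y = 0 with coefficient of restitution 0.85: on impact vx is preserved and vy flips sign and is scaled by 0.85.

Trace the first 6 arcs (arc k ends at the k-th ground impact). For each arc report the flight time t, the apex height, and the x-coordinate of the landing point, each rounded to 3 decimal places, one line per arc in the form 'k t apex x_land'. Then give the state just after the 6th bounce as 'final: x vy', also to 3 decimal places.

1 2.531 11.710 20.377
2 2.602 8.460 41.320
3 2.211 6.113 59.122
4 1.880 4.416 74.253
5 1.598 3.191 87.115
6 1.358 2.305 98.047
final: 98.047 5.772

Arc 1: start y=6.700, vy=10.010 → t=2.531, apex=11.710, x_land=20.377, impact vy=-15.304
  bounce: vy ← 0.85·15.304 = 13.008
Arc 2: start y=0.000, vy=13.008 → t=2.602, apex=8.460, x_land=41.320, impact vy=-13.008
  bounce: vy ← 0.85·13.008 = 11.057
Arc 3: start y=0.000, vy=11.057 → t=2.211, apex=6.113, x_land=59.122, impact vy=-11.057
  bounce: vy ← 0.85·11.057 = 9.398
Arc 4: start y=0.000, vy=9.398 → t=1.880, apex=4.416, x_land=74.253, impact vy=-9.398
  bounce: vy ← 0.85·9.398 = 7.989
Arc 5: start y=0.000, vy=7.989 → t=1.598, apex=3.191, x_land=87.115, impact vy=-7.989
  bounce: vy ← 0.85·7.989 = 6.790
Arc 6: start y=0.000, vy=6.790 → t=1.358, apex=2.305, x_land=98.047, impact vy=-6.790
  bounce: vy ← 0.85·6.790 = 5.772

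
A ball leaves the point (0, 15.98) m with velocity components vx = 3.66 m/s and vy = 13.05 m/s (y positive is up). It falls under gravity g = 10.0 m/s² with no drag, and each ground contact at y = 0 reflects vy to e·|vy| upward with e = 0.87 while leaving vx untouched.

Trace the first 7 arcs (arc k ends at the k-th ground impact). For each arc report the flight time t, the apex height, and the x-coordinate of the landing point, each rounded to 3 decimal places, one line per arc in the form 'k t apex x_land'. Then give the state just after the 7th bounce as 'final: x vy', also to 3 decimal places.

1 3.518 24.495 12.877
2 3.851 18.540 26.973
3 3.351 14.033 39.236
4 2.915 10.622 49.905
5 2.536 8.040 59.187
6 2.206 6.085 67.263
7 1.920 4.606 74.288
final: 74.288 8.350

Arc 1: start y=15.980, vy=13.050 → t=3.518, apex=24.495, x_land=12.877, impact vy=-22.134
  bounce: vy ← 0.87·22.134 = 19.256
Arc 2: start y=0.000, vy=19.256 → t=3.851, apex=18.540, x_land=26.973, impact vy=-19.256
  bounce: vy ← 0.87·19.256 = 16.753
Arc 3: start y=0.000, vy=16.753 → t=3.351, apex=14.033, x_land=39.236, impact vy=-16.753
  bounce: vy ← 0.87·16.753 = 14.575
Arc 4: start y=0.000, vy=14.575 → t=2.915, apex=10.622, x_land=49.905, impact vy=-14.575
  bounce: vy ← 0.87·14.575 = 12.680
Arc 5: start y=0.000, vy=12.680 → t=2.536, apex=8.040, x_land=59.187, impact vy=-12.680
  bounce: vy ← 0.87·12.680 = 11.032
Arc 6: start y=0.000, vy=11.032 → t=2.206, apex=6.085, x_land=67.263, impact vy=-11.032
  bounce: vy ← 0.87·11.032 = 9.598
Arc 7: start y=0.000, vy=9.598 → t=1.920, apex=4.606, x_land=74.288, impact vy=-9.598
  bounce: vy ← 0.87·9.598 = 8.350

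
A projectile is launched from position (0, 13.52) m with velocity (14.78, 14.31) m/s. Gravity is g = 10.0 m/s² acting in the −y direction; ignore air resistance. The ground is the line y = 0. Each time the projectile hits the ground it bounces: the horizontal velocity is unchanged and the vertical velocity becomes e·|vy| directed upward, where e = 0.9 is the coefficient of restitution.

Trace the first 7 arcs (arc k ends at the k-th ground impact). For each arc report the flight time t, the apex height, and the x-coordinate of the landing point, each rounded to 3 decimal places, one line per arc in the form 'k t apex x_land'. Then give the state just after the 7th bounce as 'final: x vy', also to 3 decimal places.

Arc 1: start y=13.520, vy=14.310 → t=3.611, apex=23.759, x_land=53.368, impact vy=-21.799
  bounce: vy ← 0.9·21.799 = 19.619
Arc 2: start y=0.000, vy=19.619 → t=3.924, apex=19.245, x_land=111.361, impact vy=-19.619
  bounce: vy ← 0.9·19.619 = 17.657
Arc 3: start y=0.000, vy=17.657 → t=3.531, apex=15.588, x_land=163.555, impact vy=-17.657
  bounce: vy ← 0.9·17.657 = 15.891
Arc 4: start y=0.000, vy=15.891 → t=3.178, apex=12.626, x_land=210.529, impact vy=-15.891
  bounce: vy ← 0.9·15.891 = 14.302
Arc 5: start y=0.000, vy=14.302 → t=2.860, apex=10.227, x_land=252.806, impact vy=-14.302
  bounce: vy ← 0.9·14.302 = 12.872
Arc 6: start y=0.000, vy=12.872 → t=2.574, apex=8.284, x_land=290.855, impact vy=-12.872
  bounce: vy ← 0.9·12.872 = 11.585
Arc 7: start y=0.000, vy=11.585 → t=2.317, apex=6.710, x_land=325.099, impact vy=-11.585
  bounce: vy ← 0.9·11.585 = 10.426

1 3.611 23.759 53.368
2 3.924 19.245 111.361
3 3.531 15.588 163.555
4 3.178 12.626 210.529
5 2.860 10.227 252.806
6 2.574 8.284 290.855
7 2.317 6.710 325.099
final: 325.099 10.426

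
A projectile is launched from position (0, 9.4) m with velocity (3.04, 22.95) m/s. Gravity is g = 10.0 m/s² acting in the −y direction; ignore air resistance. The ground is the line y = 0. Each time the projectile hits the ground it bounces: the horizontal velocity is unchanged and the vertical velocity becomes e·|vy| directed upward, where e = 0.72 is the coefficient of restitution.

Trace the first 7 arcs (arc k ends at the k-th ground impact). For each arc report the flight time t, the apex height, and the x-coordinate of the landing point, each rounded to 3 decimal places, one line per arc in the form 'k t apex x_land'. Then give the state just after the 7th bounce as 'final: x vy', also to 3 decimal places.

Arc 1: start y=9.400, vy=22.950 → t=4.968, apex=35.735, x_land=15.104, impact vy=-26.734
  bounce: vy ← 0.72·26.734 = 19.248
Arc 2: start y=0.000, vy=19.248 → t=3.850, apex=18.525, x_land=26.807, impact vy=-19.248
  bounce: vy ← 0.72·19.248 = 13.859
Arc 3: start y=0.000, vy=13.859 → t=2.772, apex=9.603, x_land=35.233, impact vy=-13.859
  bounce: vy ← 0.72·13.859 = 9.978
Arc 4: start y=0.000, vy=9.978 → t=1.996, apex=4.978, x_land=41.300, impact vy=-9.978
  bounce: vy ← 0.72·9.978 = 7.184
Arc 5: start y=0.000, vy=7.184 → t=1.437, apex=2.581, x_land=45.668, impact vy=-7.184
  bounce: vy ← 0.72·7.184 = 5.173
Arc 6: start y=0.000, vy=5.173 → t=1.035, apex=1.338, x_land=48.813, impact vy=-5.173
  bounce: vy ← 0.72·5.173 = 3.724
Arc 7: start y=0.000, vy=3.724 → t=0.745, apex=0.694, x_land=51.078, impact vy=-3.724
  bounce: vy ← 0.72·3.724 = 2.682

1 4.968 35.735 15.104
2 3.850 18.525 26.807
3 2.772 9.603 35.233
4 1.996 4.978 41.300
5 1.437 2.581 45.668
6 1.035 1.338 48.813
7 0.745 0.694 51.078
final: 51.078 2.682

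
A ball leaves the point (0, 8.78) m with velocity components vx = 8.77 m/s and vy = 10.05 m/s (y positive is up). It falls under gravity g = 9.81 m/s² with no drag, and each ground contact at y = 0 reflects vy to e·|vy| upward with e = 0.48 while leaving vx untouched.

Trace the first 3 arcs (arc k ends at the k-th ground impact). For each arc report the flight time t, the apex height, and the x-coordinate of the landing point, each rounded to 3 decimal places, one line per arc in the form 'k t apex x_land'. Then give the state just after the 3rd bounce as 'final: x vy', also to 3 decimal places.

Arc 1: start y=8.780, vy=10.050 → t=2.710, apex=13.928, x_land=23.763, impact vy=-16.531
  bounce: vy ← 0.48·16.531 = 7.935
Arc 2: start y=0.000, vy=7.935 → t=1.618, apex=3.209, x_land=37.950, impact vy=-7.935
  bounce: vy ← 0.48·7.935 = 3.809
Arc 3: start y=0.000, vy=3.809 → t=0.776, apex=0.739, x_land=44.760, impact vy=-3.809
  bounce: vy ← 0.48·3.809 = 1.828

1 2.710 13.928 23.763
2 1.618 3.209 37.950
3 0.776 0.739 44.760
final: 44.760 1.828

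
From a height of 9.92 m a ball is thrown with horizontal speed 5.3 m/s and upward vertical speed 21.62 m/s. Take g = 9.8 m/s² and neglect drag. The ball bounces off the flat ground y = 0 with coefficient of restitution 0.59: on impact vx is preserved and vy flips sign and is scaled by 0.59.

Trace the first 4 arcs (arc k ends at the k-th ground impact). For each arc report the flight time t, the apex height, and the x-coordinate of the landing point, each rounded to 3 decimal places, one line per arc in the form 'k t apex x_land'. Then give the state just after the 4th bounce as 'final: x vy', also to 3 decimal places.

1 4.831 33.768 25.606
2 3.098 11.755 42.024
3 1.828 4.092 51.710
4 1.078 1.424 57.425
final: 57.425 3.117

Arc 1: start y=9.920, vy=21.620 → t=4.831, apex=33.768, x_land=25.606, impact vy=-25.727
  bounce: vy ← 0.59·25.727 = 15.179
Arc 2: start y=0.000, vy=15.179 → t=3.098, apex=11.755, x_land=42.024, impact vy=-15.179
  bounce: vy ← 0.59·15.179 = 8.955
Arc 3: start y=0.000, vy=8.955 → t=1.828, apex=4.092, x_land=51.710, impact vy=-8.955
  bounce: vy ← 0.59·8.955 = 5.284
Arc 4: start y=0.000, vy=5.284 → t=1.078, apex=1.424, x_land=57.425, impact vy=-5.284
  bounce: vy ← 0.59·5.284 = 3.117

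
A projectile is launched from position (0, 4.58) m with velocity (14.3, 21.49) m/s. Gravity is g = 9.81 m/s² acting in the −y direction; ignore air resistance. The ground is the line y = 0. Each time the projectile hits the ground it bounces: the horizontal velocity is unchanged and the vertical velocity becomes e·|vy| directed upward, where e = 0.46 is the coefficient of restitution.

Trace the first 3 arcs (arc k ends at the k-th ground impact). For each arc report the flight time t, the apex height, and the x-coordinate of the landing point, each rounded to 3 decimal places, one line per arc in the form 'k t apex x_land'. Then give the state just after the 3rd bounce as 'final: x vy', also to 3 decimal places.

Arc 1: start y=4.580, vy=21.490 → t=4.585, apex=28.118, x_land=65.564, impact vy=-23.488
  bounce: vy ← 0.46·23.488 = 10.804
Arc 2: start y=0.000, vy=10.804 → t=2.203, apex=5.950, x_land=97.063, impact vy=-10.804
  bounce: vy ← 0.46·10.804 = 4.970
Arc 3: start y=0.000, vy=4.970 → t=1.013, apex=1.259, x_land=111.553, impact vy=-4.970
  bounce: vy ← 0.46·4.970 = 2.286

1 4.585 28.118 65.564
2 2.203 5.950 97.063
3 1.013 1.259 111.553
final: 111.553 2.286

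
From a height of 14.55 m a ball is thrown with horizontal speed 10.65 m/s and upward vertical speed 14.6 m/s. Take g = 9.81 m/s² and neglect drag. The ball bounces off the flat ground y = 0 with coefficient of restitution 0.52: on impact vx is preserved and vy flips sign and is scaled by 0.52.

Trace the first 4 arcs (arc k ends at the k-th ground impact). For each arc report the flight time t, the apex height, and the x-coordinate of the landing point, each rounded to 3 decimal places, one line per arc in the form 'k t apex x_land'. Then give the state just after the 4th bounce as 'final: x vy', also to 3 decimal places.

Arc 1: start y=14.550, vy=14.600 → t=3.765, apex=25.414, x_land=40.092, impact vy=-22.330
  bounce: vy ← 0.52·22.330 = 11.612
Arc 2: start y=0.000, vy=11.612 → t=2.367, apex=6.872, x_land=65.304, impact vy=-11.612
  bounce: vy ← 0.52·11.612 = 6.038
Arc 3: start y=0.000, vy=6.038 → t=1.231, apex=1.858, x_land=78.414, impact vy=-6.038
  bounce: vy ← 0.52·6.038 = 3.140
Arc 4: start y=0.000, vy=3.140 → t=0.640, apex=0.502, x_land=85.231, impact vy=-3.140
  bounce: vy ← 0.52·3.140 = 1.633

1 3.765 25.414 40.092
2 2.367 6.872 65.304
3 1.231 1.858 78.414
4 0.640 0.502 85.231
final: 85.231 1.633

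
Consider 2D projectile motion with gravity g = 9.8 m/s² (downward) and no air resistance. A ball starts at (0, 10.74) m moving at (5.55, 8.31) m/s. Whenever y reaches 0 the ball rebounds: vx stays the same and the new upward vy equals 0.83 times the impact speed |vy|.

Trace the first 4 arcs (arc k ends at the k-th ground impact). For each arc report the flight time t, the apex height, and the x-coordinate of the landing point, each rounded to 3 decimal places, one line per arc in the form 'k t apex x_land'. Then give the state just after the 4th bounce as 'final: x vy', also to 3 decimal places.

Arc 1: start y=10.740, vy=8.310 → t=2.554, apex=14.263, x_land=14.175, impact vy=-16.720
  bounce: vy ← 0.83·16.720 = 13.878
Arc 2: start y=0.000, vy=13.878 → t=2.832, apex=9.826, x_land=29.894, impact vy=-13.878
  bounce: vy ← 0.83·13.878 = 11.518
Arc 3: start y=0.000, vy=11.518 → t=2.351, apex=6.769, x_land=42.940, impact vy=-11.518
  bounce: vy ← 0.83·11.518 = 9.560
Arc 4: start y=0.000, vy=9.560 → t=1.951, apex=4.663, x_land=53.769, impact vy=-9.560
  bounce: vy ← 0.83·9.560 = 7.935

1 2.554 14.263 14.175
2 2.832 9.826 29.894
3 2.351 6.769 42.940
4 1.951 4.663 53.769
final: 53.769 7.935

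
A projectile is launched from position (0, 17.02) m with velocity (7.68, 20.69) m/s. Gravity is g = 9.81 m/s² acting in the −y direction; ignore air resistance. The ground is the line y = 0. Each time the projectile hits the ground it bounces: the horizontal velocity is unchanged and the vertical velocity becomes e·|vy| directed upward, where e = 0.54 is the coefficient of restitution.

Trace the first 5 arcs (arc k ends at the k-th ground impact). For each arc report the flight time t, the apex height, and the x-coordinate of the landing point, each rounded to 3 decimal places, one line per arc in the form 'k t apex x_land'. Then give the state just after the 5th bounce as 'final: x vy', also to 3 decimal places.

Arc 1: start y=17.020, vy=20.690 → t=4.923, apex=38.838, x_land=37.809, impact vy=-27.605
  bounce: vy ← 0.54·27.605 = 14.906
Arc 2: start y=0.000, vy=14.906 → t=3.039, apex=11.325, x_land=61.148, impact vy=-14.906
  bounce: vy ← 0.54·14.906 = 8.049
Arc 3: start y=0.000, vy=8.049 → t=1.641, apex=3.302, x_land=73.752, impact vy=-8.049
  bounce: vy ← 0.54·8.049 = 4.347
Arc 4: start y=0.000, vy=4.347 → t=0.886, apex=0.963, x_land=80.558, impact vy=-4.347
  bounce: vy ← 0.54·4.347 = 2.347
Arc 5: start y=0.000, vy=2.347 → t=0.479, apex=0.281, x_land=84.233, impact vy=-2.347
  bounce: vy ← 0.54·2.347 = 1.268

1 4.923 38.838 37.809
2 3.039 11.325 61.148
3 1.641 3.302 73.752
4 0.886 0.963 80.558
5 0.479 0.281 84.233
final: 84.233 1.268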